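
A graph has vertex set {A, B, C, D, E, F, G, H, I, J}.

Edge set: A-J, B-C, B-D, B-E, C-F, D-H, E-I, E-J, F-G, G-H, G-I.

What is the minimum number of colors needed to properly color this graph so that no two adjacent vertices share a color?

2

B and C are adjacent, so at least 2 colors are needed.
One proper 2-coloring: A=2, B=1, C=2, D=2, E=2, F=1, G=2, H=1, I=1, J=1. No two adjacent vertices share a color.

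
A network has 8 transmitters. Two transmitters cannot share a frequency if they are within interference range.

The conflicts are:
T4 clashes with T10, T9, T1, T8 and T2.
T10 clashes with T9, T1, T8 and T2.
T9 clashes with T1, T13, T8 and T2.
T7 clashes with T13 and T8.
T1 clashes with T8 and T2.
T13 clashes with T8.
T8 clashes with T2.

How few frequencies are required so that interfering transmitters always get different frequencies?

T4, T10, T9, T1, T8, T2 are mutually in conflict, so at least 6 frequencies are needed.
6 frequencies suffice: frequency 1 → {T8}; frequency 2 → {T9, T7}; frequency 3 → {T1, T13}; frequency 4 → {T10}; frequency 5 → {T2}; frequency 6 → {T4}. No two conflicting transmitters share a frequency.

6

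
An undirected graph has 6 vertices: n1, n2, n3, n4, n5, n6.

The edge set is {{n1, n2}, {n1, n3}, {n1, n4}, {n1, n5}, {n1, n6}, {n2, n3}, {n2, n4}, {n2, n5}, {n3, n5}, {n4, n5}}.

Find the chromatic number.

4

n1, n2, n4, n5 are mutually adjacent (a clique of size 4), so at least 4 colors are needed.
One proper 4-coloring: n1=red, n2=green, n3=yellow, n4=yellow, n5=blue, n6=blue. Each edge has distinct colors on its endpoints.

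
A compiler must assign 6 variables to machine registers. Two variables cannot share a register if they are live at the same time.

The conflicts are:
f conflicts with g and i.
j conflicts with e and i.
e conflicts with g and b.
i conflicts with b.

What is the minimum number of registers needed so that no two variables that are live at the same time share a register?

3

The cycle e-b-i-f-g-e has odd length 5, so it cannot be 2-colored; at least 3 registers are needed.
3 registers suffice: register 1 → {e, i}; register 2 → {j, g, b}; register 3 → {f}. Each listed conflict is separated.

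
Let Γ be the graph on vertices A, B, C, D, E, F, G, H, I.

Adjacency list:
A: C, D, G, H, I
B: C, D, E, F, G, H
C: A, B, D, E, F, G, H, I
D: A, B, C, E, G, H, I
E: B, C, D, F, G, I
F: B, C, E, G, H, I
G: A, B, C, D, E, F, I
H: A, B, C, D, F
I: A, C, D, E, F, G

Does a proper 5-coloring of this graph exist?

The chromatic number is 5. C, D, E, G, I form a clique, so at least 5 colors are needed.
5 colors suffice: color 1 → {C}; color 2 → {D, F}; color 3 → {G, H}; color 4 → {A, E}; color 5 → {B, I}.
That is already a proper 5-coloring.

Yes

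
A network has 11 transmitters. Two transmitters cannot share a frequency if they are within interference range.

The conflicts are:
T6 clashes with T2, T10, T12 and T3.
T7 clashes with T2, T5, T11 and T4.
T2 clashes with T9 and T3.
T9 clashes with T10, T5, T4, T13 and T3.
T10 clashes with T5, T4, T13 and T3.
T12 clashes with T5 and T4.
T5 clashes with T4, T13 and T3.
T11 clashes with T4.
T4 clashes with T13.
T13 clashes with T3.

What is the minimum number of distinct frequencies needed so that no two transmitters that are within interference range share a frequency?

T9, T10, T5, T4, T13 are mutually in conflict, so at least 5 frequencies are needed.
Using 5 frequencies: T6=4, T7=3, T2=2, T9=4, T10=3, T12=3, T5=2, T11=2, T4=1, T13=5, T3=1. No two conflicting transmitters share a frequency.

5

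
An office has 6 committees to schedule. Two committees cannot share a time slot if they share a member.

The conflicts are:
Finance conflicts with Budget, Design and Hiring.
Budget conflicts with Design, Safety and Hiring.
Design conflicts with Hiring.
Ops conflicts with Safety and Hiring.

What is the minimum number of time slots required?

Finance, Budget, Design, Hiring are mutually in conflict, so at least 4 time slots are needed.
A valid assignment using 4 time slots: Finance=4, Budget=1, Design=3, Ops=1, Safety=2, Hiring=2. No two conflicting committees share a time slot.

4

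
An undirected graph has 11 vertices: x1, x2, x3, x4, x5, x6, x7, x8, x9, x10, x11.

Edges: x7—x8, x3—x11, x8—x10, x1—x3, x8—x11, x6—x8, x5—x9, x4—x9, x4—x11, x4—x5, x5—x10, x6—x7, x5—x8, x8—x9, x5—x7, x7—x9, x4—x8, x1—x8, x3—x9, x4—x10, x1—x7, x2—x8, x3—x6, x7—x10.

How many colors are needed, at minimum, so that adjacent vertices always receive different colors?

x4, x5, x8, x9 form a clique, so at least 4 colors are needed.
4 colors suffice: x1=3, x2=2, x3=1, x4=2, x5=4, x6=3, x7=2, x8=1, x9=3, x10=3, x11=3. Every edge joins two different colors.

4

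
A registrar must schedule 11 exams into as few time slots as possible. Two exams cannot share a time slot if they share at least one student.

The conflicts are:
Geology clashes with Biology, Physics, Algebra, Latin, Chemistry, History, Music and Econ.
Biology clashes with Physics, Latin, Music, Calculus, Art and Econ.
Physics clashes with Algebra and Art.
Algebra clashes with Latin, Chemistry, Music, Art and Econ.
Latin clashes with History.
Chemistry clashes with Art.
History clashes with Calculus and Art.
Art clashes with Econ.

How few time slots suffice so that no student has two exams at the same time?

Geology, Algebra, Music pairwise conflict, so at least 3 time slots are needed.
3 time slots suffice: time slot 1 → {Geology, Calculus, Art}; time slot 2 → {Biology, Algebra, History}; time slot 3 → {Physics, Latin, Chemistry, Music, Econ}. No two conflicting exams share a time slot.

3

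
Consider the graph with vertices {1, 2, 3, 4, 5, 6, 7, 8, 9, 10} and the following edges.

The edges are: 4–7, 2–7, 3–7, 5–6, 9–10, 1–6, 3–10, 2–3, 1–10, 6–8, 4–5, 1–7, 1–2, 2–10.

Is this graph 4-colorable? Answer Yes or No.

Yes

The chromatic number is 3. 2, 3, 7 are pairwise adjacent, so at least 3 colors are needed.
One proper 3-coloring: 1=b, 2=c, 3=b, 4=b, 5=c, 6=a, 7=a, 8=b, 9=b, 10=a.
Since 4 ≥ 3, a proper 4-coloring certainly exists.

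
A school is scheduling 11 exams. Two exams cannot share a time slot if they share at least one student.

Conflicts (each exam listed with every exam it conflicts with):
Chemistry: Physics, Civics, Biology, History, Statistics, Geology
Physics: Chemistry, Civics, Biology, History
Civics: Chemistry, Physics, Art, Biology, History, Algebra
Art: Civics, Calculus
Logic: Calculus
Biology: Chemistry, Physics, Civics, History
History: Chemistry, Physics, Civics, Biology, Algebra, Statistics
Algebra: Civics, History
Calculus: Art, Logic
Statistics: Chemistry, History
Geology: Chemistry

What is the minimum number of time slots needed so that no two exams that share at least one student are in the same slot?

Chemistry, Physics, Civics, Biology, History all conflict with each other, so at least 5 time slots are needed.
Using 5 time slots: Chemistry=3, Physics=4, Civics=1, Art=2, Logic=2, Biology=5, History=2, Algebra=3, Calculus=1, Statistics=1, Geology=1. Each listed conflict is separated.

5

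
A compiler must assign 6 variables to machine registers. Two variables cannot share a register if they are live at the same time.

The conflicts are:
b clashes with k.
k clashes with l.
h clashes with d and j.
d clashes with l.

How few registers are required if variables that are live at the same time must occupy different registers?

h and d conflict, so at least 2 registers are needed.
2 registers suffice: b=2, k=1, h=2, d=1, j=1, l=2. Each listed conflict is separated.

2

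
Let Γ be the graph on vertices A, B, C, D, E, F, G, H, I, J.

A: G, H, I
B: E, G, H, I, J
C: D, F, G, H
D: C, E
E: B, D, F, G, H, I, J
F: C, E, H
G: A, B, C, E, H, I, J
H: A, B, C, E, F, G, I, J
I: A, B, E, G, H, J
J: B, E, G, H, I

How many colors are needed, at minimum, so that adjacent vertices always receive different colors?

6

B, E, G, H, I, J are mutually adjacent (a clique of size 6), so at least 6 colors are needed.
A valid assignment using 6 colors: A=2, B=6, C=2, D=1, E=2, F=3, G=3, H=1, I=4, J=5. Every edge joins two different colors.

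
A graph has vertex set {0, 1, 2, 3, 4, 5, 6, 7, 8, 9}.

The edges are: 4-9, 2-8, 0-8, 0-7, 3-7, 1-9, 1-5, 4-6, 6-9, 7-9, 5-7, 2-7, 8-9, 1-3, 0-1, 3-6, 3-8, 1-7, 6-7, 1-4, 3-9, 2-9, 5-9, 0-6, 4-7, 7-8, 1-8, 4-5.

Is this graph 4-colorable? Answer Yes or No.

No

1, 3, 7, 8, 9 are pairwise adjacent (a clique of size 5), so at least 5 colors are needed.
So 4 colors are not enough.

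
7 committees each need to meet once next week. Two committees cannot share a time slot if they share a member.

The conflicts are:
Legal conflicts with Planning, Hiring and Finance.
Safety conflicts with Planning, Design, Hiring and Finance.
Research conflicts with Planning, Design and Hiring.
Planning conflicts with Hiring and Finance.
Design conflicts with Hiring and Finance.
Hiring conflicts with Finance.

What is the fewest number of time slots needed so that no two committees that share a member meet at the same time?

4

Legal, Planning, Hiring, Finance are mutually in conflict, so at least 4 time slots are needed.
4 time slots suffice: Legal=4, Safety=4, Research=3, Planning=2, Design=2, Hiring=1, Finance=3. Each listed conflict is separated.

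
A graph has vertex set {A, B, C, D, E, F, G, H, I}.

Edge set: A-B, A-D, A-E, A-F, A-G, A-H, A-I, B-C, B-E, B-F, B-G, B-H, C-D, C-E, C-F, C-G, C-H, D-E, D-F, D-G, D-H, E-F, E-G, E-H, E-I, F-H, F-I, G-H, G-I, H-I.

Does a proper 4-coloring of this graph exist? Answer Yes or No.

No

C, D, E, G, H are mutually adjacent (a clique of size 5), so at least 5 colors are needed.
So 4 colors are not enough.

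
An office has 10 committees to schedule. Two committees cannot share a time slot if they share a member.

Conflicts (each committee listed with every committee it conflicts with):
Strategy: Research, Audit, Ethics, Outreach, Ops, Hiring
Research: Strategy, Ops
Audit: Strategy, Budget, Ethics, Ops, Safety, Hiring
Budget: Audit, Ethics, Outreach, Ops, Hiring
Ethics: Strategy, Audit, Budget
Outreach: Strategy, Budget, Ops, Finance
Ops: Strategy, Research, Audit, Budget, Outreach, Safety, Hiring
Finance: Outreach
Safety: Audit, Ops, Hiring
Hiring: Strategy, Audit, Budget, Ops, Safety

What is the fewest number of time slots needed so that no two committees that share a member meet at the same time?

Audit, Budget, Ops, Hiring all conflict with each other, so at least 4 time slots are needed.
A valid assignment using 4 time slots: Strategy=3, Research=2, Audit=2, Budget=3, Ethics=1, Outreach=2, Ops=1, Finance=1, Safety=3, Hiring=4. Every pair that conflicts lands in different time slots.

4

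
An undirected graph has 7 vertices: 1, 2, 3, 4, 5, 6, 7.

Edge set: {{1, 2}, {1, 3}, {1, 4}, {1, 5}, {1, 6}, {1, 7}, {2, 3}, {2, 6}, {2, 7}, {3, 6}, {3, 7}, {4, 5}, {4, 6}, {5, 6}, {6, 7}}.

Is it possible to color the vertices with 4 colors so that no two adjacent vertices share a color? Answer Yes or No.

No

1, 2, 3, 6, 7 are mutually adjacent (a clique of size 5), so at least 5 colors are needed.
So 4 colors are not enough.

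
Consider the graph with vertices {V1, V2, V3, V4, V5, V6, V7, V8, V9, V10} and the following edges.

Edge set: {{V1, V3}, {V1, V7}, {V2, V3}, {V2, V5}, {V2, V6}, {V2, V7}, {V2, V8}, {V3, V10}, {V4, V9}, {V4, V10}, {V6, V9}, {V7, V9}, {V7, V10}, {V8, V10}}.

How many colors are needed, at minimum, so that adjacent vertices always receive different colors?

V2 and V5 are adjacent, so at least 2 colors are needed.
2 colors suffice: color 1 → {V1, V2, V9, V10}; color 2 → {V3, V4, V5, V6, V7, V8}. Every edge joins two different colors.

2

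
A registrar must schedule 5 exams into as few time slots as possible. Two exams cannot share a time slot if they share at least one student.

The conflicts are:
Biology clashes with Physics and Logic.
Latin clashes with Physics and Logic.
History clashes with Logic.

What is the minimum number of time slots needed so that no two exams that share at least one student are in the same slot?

2

History and Logic conflict, so at least 2 time slots are needed.
2 time slots suffice: Biology=2, Latin=2, History=2, Physics=1, Logic=1. No two conflicting exams share a time slot.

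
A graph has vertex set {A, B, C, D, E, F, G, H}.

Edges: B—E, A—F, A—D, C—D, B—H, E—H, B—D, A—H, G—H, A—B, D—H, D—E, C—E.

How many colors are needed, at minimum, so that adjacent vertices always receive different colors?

4

B, D, E, H are pairwise adjacent (a clique of size 4), so at least 4 colors are needed.
4 colors suffice: color red → {D, F, G}; color blue → {C, H}; color green → {B}; color yellow → {A, E}. Each edge has distinct colors on its endpoints.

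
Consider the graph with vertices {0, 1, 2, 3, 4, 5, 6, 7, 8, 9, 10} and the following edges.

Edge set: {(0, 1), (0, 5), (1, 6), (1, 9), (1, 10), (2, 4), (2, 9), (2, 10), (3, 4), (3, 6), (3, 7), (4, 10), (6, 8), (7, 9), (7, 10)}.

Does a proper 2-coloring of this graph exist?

2, 4, 10 are pairwise adjacent, so at least 3 colors are needed.
So 2 colors are not enough.

No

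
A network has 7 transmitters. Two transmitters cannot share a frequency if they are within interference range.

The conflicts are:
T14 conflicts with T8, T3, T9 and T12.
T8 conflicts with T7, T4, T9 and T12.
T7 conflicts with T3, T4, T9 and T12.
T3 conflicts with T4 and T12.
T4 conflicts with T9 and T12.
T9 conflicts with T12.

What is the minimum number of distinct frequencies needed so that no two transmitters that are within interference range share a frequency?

5

T8, T7, T4, T9, T12 are mutually in conflict, so at least 5 frequencies are needed.
Using 5 frequencies: T14=2, T8=3, T7=5, T3=3, T4=2, T9=4, T12=1. Each listed conflict is separated.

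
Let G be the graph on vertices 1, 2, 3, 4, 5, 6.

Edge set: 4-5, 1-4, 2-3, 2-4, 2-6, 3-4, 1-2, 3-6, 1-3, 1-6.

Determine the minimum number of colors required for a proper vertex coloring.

1, 2, 3, 4 are mutually adjacent (a clique of size 4), so at least 4 colors are needed.
4 colors suffice: color a → {2, 5}; color b → {4, 6}; color c → {3}; color d → {1}. Each edge has distinct colors on its endpoints.

4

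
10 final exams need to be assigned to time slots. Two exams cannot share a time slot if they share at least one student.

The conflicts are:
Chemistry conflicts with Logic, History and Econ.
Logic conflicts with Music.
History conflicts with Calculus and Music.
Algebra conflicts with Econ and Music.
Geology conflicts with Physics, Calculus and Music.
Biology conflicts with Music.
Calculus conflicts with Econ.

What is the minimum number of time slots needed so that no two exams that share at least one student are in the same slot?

The cycle Econ-Algebra-Music-Logic-Chemistry-Econ has odd length 5, so it cannot be 2-colored; at least 3 time slots are needed.
3 time slots suffice: time slot 1 → {Chemistry, Physics, Calculus, Music}; time slot 2 → {Logic, History, Geology, Biology, Econ}; time slot 3 → {Algebra}. No two conflicting exams share a time slot.

3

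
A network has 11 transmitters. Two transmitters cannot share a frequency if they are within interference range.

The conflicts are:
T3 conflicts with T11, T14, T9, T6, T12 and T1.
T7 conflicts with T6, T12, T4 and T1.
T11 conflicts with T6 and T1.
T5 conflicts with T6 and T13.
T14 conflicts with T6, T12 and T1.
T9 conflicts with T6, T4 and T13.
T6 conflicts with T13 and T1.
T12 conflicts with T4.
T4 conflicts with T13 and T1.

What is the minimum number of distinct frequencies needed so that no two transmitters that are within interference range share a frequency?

4

T3, T14, T6, T1 pairwise conflict, so at least 4 frequencies are needed.
Using 4 frequencies: T3=2, T7=2, T11=4, T5=3, T14=4, T9=3, T6=1, T12=3, T4=1, T13=2, T1=3. Each listed conflict is separated.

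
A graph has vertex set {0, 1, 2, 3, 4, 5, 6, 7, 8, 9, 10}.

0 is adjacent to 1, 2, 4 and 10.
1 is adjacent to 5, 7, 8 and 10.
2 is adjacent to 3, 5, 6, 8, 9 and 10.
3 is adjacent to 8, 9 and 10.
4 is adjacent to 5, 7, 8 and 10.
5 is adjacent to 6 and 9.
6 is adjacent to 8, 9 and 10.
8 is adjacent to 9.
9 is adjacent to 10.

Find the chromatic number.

4

2, 6, 8, 9 form a clique, so at least 4 colors are needed.
One proper 4-coloring: 0=green, 1=blue, 2=blue, 3=yellow, 4=blue, 5=red, 6=yellow, 7=red, 8=red, 9=green, 10=red. Every edge joins two different colors.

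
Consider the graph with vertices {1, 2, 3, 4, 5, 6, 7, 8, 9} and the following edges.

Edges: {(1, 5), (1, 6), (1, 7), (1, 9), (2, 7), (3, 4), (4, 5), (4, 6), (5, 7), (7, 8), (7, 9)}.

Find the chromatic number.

3

1, 7, 9 are mutually adjacent, so at least 3 colors are needed.
A valid assignment using 3 colors: 1=blue, 2=blue, 3=blue, 4=red, 5=green, 6=green, 7=red, 8=blue, 9=green. Every edge joins two different colors.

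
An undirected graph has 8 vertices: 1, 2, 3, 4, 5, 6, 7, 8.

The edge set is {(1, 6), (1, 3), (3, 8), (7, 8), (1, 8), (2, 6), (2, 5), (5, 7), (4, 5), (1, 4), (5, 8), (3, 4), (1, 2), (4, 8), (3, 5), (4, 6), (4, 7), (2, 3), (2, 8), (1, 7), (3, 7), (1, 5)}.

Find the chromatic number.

1, 3, 4, 5, 7, 8 are pairwise adjacent (a clique of size 6), so at least 6 colors are needed.
One proper 6-coloring: 1=a, 2=d, 3=b, 4=d, 5=c, 6=b, 7=f, 8=e. Each edge has distinct colors on its endpoints.

6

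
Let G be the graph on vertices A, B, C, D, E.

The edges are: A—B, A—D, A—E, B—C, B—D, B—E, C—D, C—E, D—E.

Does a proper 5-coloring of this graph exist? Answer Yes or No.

The chromatic number is 4. B, C, D, E are mutually adjacent (a clique of size 4), so at least 4 colors are needed.
4 colors suffice: color 1 → {B}; color 2 → {D}; color 3 → {E}; color 4 → {A, C}.
Since 5 ≥ 4, a proper 5-coloring certainly exists.

Yes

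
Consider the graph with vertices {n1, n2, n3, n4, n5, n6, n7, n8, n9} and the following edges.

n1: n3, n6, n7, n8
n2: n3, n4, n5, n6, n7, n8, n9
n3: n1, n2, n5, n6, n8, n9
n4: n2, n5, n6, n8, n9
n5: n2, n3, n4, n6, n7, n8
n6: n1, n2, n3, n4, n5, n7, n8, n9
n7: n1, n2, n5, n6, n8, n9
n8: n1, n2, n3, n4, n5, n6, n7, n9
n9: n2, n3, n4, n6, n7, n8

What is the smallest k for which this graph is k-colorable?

5

n2, n4, n6, n8, n9 are mutually adjacent (a clique of size 5), so at least 5 colors are needed.
5 colors suffice: n1=3, n2=3, n3=4, n4=4, n5=5, n6=1, n7=4, n8=2, n9=5. Each edge has distinct colors on its endpoints.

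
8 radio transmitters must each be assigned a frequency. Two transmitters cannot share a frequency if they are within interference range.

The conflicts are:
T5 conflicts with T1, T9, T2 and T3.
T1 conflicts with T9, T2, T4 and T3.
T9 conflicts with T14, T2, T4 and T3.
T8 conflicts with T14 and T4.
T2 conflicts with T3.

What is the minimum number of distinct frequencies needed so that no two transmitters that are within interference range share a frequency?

5

T5, T1, T9, T2, T3 all conflict with each other, so at least 5 frequencies are needed.
Using 5 frequencies: T5=5, T1=2, T9=1, T8=1, T14=2, T2=3, T4=3, T3=4. Each listed conflict is separated.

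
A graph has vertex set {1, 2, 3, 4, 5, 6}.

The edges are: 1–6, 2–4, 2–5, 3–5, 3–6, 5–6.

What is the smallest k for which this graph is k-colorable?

3, 5, 6 are pairwise adjacent, so at least 3 colors are needed.
3 colors suffice: color a → {1, 4, 5}; color b → {2, 6}; color c → {3}. Each edge has distinct colors on its endpoints.

3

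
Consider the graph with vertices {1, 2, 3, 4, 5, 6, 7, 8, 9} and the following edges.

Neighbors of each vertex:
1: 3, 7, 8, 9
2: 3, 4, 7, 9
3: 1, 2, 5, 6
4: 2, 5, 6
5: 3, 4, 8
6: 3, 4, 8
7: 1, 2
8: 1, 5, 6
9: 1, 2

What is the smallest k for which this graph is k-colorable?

2

1 and 9 are adjacent, so at least 2 colors are needed.
One proper 2-coloring: 1=red, 2=red, 3=blue, 4=blue, 5=red, 6=red, 7=blue, 8=blue, 9=blue. No two adjacent vertices share a color.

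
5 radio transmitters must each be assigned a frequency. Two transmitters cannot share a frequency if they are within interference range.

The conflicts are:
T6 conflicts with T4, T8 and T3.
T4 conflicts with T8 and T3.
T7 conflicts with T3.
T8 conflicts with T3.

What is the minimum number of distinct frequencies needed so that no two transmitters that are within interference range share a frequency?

4

T6, T4, T8, T3 all conflict with each other, so at least 4 frequencies are needed.
Using 4 frequencies: T6=2, T4=3, T7=2, T8=4, T3=1. Every pair that conflicts lands in different frequencies.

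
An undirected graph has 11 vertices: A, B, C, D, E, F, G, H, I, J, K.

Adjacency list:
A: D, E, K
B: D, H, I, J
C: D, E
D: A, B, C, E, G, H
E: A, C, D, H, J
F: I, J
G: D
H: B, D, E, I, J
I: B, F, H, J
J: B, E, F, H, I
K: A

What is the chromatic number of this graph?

4

B, H, I, J form a clique, so at least 4 colors are needed.
4 colors suffice: color 1 → {D, J, K}; color 2 → {B, E, F, G}; color 3 → {A, C, H}; color 4 → {I}. Each edge has distinct colors on its endpoints.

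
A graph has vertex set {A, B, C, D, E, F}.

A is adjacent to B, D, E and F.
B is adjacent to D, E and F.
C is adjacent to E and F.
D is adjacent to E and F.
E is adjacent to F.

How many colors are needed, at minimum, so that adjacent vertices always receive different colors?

A, B, D, E, F form a clique, so at least 5 colors are needed.
5 colors suffice: color 1 → {E}; color 2 → {F}; color 3 → {C, D}; color 4 → {A}; color 5 → {B}. Every edge joins two different colors.

5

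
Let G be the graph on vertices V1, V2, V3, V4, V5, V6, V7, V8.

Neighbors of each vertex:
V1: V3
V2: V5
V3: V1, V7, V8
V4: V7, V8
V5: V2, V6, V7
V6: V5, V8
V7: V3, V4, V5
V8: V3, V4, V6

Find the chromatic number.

3

The cycle V4-V8-V6-V5-V7-V4 has odd length 5, so it cannot be 2-colored; at least 3 colors are needed.
3 colors suffice: color red → {V1, V2, V7, V8}; color blue → {V3, V4, V5}; color green → {V6}. Each edge has distinct colors on its endpoints.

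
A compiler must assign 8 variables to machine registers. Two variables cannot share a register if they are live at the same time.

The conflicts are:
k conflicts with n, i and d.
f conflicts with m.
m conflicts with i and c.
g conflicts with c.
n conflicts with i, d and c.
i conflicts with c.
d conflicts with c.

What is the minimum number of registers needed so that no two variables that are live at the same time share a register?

3

n, d, c all conflict with each other, so at least 3 registers are needed.
3 registers suffice: register 1 → {k, f, c}; register 2 → {m, g, n}; register 3 → {i, d}. No two conflicting variables share a register.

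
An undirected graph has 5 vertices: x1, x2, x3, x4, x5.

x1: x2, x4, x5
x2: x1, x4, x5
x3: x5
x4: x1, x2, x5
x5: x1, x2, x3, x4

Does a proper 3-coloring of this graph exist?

x1, x2, x4, x5 form a clique, so at least 4 colors are needed.
So 3 colors are not enough.

No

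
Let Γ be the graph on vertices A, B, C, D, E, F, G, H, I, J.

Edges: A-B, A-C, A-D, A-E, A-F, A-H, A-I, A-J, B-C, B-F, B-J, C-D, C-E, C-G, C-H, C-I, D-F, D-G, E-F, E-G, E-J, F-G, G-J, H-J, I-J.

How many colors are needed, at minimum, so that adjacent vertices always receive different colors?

C, D, G are mutually adjacent, so at least 3 colors are needed.
3 colors suffice: A=1, B=3, C=2, D=3, E=3, F=2, G=1, H=3, I=3, J=2. No two adjacent vertices share a color.

3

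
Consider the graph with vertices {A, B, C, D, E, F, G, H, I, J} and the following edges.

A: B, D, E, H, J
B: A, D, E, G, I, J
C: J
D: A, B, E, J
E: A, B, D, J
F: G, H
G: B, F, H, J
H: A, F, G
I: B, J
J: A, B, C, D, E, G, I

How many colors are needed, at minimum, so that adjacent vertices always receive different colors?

A, B, D, E, J are mutually adjacent (a clique of size 5), so at least 5 colors are needed.
5 colors suffice: color 1 → {H, J}; color 2 → {B, C, F}; color 3 → {A, G, I}; color 4 → {E}; color 5 → {D}. Each edge has distinct colors on its endpoints.

5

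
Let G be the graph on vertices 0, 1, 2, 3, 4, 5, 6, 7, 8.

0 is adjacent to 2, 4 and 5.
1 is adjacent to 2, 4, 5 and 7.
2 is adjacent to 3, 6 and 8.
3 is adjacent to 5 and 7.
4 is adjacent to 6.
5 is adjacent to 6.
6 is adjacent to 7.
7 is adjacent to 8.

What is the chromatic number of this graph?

2

0 and 5 are adjacent, so at least 2 colors are needed.
2 colors suffice: 0=b, 1=b, 2=a, 3=b, 4=a, 5=a, 6=b, 7=a, 8=b. Each edge has distinct colors on its endpoints.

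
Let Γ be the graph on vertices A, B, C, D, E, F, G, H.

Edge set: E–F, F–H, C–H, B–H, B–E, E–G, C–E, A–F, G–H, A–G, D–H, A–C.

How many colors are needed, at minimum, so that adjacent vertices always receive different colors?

D and H are adjacent, so at least 2 colors are needed.
One proper 2-coloring: A=red, B=blue, C=blue, D=blue, E=red, F=blue, G=blue, H=red. Every edge joins two different colors.

2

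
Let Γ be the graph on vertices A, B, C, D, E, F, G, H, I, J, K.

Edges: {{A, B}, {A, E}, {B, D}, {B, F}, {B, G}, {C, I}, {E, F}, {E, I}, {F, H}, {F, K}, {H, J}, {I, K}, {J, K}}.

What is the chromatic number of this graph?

B and F are adjacent, so at least 2 colors are needed.
One proper 2-coloring: A=2, B=1, C=1, D=2, E=1, F=2, G=2, H=1, I=2, J=2, K=1. Every edge joins two different colors.

2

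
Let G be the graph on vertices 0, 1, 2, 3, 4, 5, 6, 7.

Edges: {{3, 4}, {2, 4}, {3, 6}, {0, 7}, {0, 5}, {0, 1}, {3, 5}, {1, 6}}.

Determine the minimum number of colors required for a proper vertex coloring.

The cycle 0-1-6-3-5-0 has odd length 5, so it cannot be 2-colored; at least 3 colors are needed.
One proper 3-coloring: 0=red, 1=green, 2=red, 3=red, 4=blue, 5=blue, 6=blue, 7=blue. Every edge joins two different colors.

3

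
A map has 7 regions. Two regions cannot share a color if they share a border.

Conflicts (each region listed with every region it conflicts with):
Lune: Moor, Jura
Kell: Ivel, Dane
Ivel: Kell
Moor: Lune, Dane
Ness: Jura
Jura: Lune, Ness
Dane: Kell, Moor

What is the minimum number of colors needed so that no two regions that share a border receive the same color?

Kell and Dane conflict, so at least 2 colors are needed.
A valid assignment using 2 colors: Lune=2, Kell=1, Ivel=2, Moor=1, Ness=2, Jura=1, Dane=2. No two conflicting regions share a color.

2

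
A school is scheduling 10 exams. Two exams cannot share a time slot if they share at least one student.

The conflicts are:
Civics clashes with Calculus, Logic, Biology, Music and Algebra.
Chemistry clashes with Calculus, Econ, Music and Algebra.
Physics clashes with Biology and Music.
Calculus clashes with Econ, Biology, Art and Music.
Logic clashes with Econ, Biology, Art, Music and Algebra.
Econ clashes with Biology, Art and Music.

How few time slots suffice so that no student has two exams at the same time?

Chemistry, Calculus, Econ, Music all conflict with each other, so at least 4 time slots are needed.
4 time slots suffice: time slot 1 → {Physics, Calculus, Logic}; time slot 2 → {Biology, Art, Music, Algebra}; time slot 3 → {Civics, Econ}; time slot 4 → {Chemistry}. No two conflicting exams share a time slot.

4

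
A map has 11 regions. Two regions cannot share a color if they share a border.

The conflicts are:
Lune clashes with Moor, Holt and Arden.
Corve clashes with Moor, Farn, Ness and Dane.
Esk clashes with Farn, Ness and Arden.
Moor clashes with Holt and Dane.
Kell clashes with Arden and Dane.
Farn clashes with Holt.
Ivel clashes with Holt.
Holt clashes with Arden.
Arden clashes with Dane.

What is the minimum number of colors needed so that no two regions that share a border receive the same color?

Corve, Moor, Dane pairwise conflict, so at least 3 colors are needed.
3 colors suffice: color 1 → {Moor, Farn, Ness, Ivel, Arden}; color 2 → {Esk, Holt, Dane}; color 3 → {Lune, Corve, Kell}. Each listed conflict is separated.

3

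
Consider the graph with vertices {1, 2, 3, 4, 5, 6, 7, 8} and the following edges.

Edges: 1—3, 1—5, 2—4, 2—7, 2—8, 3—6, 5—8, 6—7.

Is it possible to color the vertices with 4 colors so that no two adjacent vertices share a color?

Yes

The chromatic number is 3. The cycle 1-5-8-2-7-6-3-1 has odd length 7, so it cannot be 2-colored; at least 3 colors are needed.
One proper 3-coloring: 1=b, 2=a, 3=a, 4=b, 5=a, 6=c, 7=b, 8=b.
Since 4 ≥ 3, a proper 4-coloring certainly exists.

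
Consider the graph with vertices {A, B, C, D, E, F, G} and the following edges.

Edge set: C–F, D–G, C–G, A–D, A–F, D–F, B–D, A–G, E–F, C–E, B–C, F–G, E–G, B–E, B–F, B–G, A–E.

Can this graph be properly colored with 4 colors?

No

B, C, E, F, G are pairwise adjacent (a clique of size 5), so at least 5 colors are needed.
So 4 colors are not enough.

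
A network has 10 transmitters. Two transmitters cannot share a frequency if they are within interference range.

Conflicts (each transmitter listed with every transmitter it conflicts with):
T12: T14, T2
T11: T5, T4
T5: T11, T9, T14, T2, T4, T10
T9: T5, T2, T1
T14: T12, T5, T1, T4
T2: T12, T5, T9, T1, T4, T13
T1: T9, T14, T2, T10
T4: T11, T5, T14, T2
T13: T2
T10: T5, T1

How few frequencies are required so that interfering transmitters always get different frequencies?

T5, T9, T2 all conflict with each other, so at least 3 frequencies are needed.
3 frequencies suffice: frequency 1 → {T11, T14, T2, T10}; frequency 2 → {T12, T5, T1, T13}; frequency 3 → {T9, T4}. Each listed conflict is separated.

3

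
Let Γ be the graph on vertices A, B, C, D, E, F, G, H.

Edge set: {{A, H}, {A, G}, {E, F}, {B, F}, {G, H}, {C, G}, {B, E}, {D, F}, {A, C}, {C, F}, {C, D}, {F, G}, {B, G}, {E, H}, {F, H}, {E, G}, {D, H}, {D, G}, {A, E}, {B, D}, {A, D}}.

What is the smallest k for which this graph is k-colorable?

4

A, C, D, G form a clique, so at least 4 colors are needed.
One proper 4-coloring: A=2, B=4, C=4, D=3, E=3, F=2, G=1, H=4. Every edge joins two different colors.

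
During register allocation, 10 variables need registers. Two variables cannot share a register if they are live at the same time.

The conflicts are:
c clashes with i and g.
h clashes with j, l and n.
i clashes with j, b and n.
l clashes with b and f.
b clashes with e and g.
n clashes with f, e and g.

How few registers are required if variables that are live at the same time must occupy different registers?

The cycle h-n-g-b-l-h has odd length 5, so it cannot be 2-colored; at least 3 registers are needed.
3 registers suffice: register 1 → {c, j, b, n}; register 2 → {h, i, f, e, g}; register 3 → {l}. Every pair that conflicts lands in different registers.

3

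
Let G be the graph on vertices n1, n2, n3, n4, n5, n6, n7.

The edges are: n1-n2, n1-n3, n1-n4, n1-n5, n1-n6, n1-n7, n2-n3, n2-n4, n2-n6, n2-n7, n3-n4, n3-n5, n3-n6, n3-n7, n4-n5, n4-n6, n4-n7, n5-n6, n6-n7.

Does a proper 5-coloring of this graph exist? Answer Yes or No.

No

n1, n2, n3, n4, n6, n7 form a clique, so at least 6 colors are needed.
So 5 colors are not enough.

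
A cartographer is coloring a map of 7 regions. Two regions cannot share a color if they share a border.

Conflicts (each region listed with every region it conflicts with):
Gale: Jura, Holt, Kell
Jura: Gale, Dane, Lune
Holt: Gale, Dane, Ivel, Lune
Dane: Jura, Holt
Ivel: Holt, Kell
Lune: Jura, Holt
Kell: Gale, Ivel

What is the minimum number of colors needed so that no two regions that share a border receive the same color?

Jura and Lune conflict, so at least 2 colors are needed.
One proper 2-coloring: Gale=2, Jura=1, Holt=1, Dane=2, Ivel=2, Lune=2, Kell=1. No two conflicting regions share a color.

2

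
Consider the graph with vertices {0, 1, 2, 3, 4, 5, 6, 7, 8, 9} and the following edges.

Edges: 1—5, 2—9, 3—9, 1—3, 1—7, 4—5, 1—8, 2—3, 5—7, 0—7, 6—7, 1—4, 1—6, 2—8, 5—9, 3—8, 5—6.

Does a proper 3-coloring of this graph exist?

1, 5, 6, 7 are pairwise adjacent (a clique of size 4), so at least 4 colors are needed.
So 3 colors are not enough.

No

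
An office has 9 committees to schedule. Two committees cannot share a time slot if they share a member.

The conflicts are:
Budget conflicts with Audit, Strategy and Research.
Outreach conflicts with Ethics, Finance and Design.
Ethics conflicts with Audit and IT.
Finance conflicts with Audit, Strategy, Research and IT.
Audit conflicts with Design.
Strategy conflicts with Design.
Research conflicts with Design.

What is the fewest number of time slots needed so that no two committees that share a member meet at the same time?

Audit and Design conflict, so at least 2 time slots are needed.
2 time slots suffice: time slot 1 → {Budget, Ethics, Finance, Design}; time slot 2 → {Outreach, Audit, Strategy, Research, IT}. No two conflicting committees share a time slot.

2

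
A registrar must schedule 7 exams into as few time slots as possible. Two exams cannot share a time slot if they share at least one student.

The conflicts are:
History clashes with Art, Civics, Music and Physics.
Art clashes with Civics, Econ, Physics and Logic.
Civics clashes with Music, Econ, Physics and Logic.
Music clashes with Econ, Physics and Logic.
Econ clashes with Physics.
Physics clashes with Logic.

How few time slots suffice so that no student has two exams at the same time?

Civics, Music, Physics, Logic pairwise conflict, so at least 4 time slots are needed.
Using 4 time slots: History=4, Art=3, Civics=1, Music=3, Econ=4, Physics=2, Logic=4. Each listed conflict is separated.

4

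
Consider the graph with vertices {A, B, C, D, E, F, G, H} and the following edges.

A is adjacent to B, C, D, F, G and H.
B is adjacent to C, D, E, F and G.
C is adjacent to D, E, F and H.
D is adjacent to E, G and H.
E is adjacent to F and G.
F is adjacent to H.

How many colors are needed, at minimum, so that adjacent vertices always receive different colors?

B, C, D, E form a clique, so at least 4 colors are needed.
A valid assignment using 4 colors: A=2, B=4, C=3, D=1, E=2, F=1, G=3, H=4. Each edge has distinct colors on its endpoints.

4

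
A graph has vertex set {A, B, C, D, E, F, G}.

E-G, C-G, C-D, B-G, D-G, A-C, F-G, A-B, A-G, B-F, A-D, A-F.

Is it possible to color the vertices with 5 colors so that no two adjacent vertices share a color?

The chromatic number is 4. A, C, D, G form a clique, so at least 4 colors are needed.
One proper 4-coloring: A=2, B=4, C=4, D=3, E=2, F=3, G=1.
Since 5 ≥ 4, a proper 5-coloring certainly exists.

Yes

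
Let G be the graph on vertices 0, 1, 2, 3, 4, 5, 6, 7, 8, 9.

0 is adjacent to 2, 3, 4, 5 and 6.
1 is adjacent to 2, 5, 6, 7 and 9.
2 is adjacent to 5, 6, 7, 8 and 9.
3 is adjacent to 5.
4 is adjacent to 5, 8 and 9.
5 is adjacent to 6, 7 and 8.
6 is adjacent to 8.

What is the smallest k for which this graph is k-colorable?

1, 2, 5, 6 form a clique, so at least 4 colors are needed.
4 colors suffice: color red → {5, 9}; color blue → {2, 3, 4}; color green → {6, 7}; color yellow → {0, 1, 8}. No two adjacent vertices share a color.

4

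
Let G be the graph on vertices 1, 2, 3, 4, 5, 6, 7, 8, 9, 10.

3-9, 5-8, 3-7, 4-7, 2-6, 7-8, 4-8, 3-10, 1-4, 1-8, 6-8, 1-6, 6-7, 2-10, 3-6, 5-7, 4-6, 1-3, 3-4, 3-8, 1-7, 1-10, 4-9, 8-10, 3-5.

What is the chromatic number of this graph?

1, 3, 4, 6, 7, 8 form a clique, so at least 6 colors are needed.
6 colors suffice: color a → {2, 3}; color b → {8, 9}; color c → {4, 5, 10}; color d → {7}; color e → {1}; color f → {6}. Each edge has distinct colors on its endpoints.

6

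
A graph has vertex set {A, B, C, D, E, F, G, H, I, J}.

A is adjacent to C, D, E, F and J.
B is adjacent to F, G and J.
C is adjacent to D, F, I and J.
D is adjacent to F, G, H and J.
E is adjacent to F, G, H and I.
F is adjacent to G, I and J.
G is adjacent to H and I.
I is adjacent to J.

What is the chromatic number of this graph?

5

A, C, D, F, J form a clique, so at least 5 colors are needed.
5 colors suffice: color red → {F, H}; color blue → {G, J}; color green → {B, D, E}; color yellow → {C}; color purple → {A, I}. Each edge has distinct colors on its endpoints.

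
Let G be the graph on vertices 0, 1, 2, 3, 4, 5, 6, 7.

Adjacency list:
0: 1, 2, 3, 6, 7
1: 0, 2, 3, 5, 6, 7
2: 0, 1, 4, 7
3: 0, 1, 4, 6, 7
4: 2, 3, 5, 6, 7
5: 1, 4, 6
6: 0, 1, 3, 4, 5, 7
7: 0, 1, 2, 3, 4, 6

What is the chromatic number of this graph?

0, 1, 3, 6, 7 form a clique, so at least 5 colors are needed.
5 colors suffice: color a → {2, 6}; color b → {5, 7}; color c → {1, 4}; color d → {3}; color e → {0}. Every edge joins two different colors.

5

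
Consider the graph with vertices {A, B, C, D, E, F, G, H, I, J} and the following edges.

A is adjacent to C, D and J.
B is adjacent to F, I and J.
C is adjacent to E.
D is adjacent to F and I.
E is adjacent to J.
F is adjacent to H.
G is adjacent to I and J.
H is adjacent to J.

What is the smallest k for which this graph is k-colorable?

The cycle D-I-G-J-A-D has odd length 5, so it cannot be 2-colored; at least 3 colors are needed.
3 colors suffice: color 1 → {C, F, I, J}; color 2 → {A, B, E, G, H}; color 3 → {D}. No two adjacent vertices share a color.

3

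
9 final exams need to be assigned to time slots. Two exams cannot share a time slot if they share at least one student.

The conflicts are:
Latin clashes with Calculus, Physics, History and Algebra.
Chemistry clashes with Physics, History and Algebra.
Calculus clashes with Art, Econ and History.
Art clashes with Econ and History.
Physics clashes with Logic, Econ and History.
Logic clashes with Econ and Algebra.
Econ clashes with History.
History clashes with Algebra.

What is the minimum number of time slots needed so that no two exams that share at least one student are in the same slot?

Calculus, Art, Econ, History all conflict with each other, so at least 4 time slots are needed.
A valid assignment using 4 time slots: Latin=2, Chemistry=2, Calculus=3, Art=4, Physics=3, Logic=1, Econ=2, History=1, Algebra=3. Every pair that conflicts lands in different time slots.

4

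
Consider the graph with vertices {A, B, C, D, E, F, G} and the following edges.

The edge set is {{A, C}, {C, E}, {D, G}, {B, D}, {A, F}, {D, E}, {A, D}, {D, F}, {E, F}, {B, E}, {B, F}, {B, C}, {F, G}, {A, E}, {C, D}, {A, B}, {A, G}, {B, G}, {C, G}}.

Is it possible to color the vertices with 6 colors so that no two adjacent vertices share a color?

The chromatic number is 5. A, B, C, D, E are mutually adjacent (a clique of size 5), so at least 5 colors are needed.
5 colors suffice: color 1 → {A}; color 2 → {B}; color 3 → {D}; color 4 → {E, G}; color 5 → {C, F}.
Since 6 ≥ 5, a proper 6-coloring certainly exists.

Yes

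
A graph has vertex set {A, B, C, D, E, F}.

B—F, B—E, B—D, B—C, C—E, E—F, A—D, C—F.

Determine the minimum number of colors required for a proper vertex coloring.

4

B, C, E, F are mutually adjacent (a clique of size 4), so at least 4 colors are needed.
One proper 4-coloring: A=1, B=1, C=2, D=2, E=4, F=3. Each edge has distinct colors on its endpoints.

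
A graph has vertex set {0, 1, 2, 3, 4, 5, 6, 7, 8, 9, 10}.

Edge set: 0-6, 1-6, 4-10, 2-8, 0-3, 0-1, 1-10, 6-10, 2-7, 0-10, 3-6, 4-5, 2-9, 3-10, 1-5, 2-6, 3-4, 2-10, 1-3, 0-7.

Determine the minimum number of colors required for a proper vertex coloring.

0, 1, 3, 6, 10 are mutually adjacent (a clique of size 5), so at least 5 colors are needed.
5 colors suffice: color red → {5, 7, 8, 9, 10}; color blue → {4, 6}; color green → {2, 3}; color yellow → {1}; color purple → {0}. No two adjacent vertices share a color.

5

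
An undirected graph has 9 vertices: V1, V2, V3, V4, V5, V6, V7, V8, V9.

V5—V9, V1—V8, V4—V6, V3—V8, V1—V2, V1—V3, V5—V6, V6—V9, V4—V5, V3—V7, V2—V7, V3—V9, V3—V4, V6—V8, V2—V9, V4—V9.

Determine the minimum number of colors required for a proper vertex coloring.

V4, V5, V6, V9 form a clique, so at least 4 colors are needed.
4 colors suffice: V1=3, V2=2, V3=2, V4=3, V5=4, V6=2, V7=1, V8=1, V9=1. Every edge joins two different colors.

4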